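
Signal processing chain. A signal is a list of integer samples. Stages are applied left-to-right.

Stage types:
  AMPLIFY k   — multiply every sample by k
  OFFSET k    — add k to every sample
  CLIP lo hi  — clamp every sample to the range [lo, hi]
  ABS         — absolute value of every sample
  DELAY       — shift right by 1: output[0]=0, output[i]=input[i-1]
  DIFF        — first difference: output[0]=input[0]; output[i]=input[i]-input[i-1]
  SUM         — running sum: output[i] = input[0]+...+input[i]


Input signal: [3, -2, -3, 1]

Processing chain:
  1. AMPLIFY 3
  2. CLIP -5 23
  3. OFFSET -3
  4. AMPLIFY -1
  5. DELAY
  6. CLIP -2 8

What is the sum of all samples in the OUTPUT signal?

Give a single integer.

Input: [3, -2, -3, 1]
Stage 1 (AMPLIFY 3): 3*3=9, -2*3=-6, -3*3=-9, 1*3=3 -> [9, -6, -9, 3]
Stage 2 (CLIP -5 23): clip(9,-5,23)=9, clip(-6,-5,23)=-5, clip(-9,-5,23)=-5, clip(3,-5,23)=3 -> [9, -5, -5, 3]
Stage 3 (OFFSET -3): 9+-3=6, -5+-3=-8, -5+-3=-8, 3+-3=0 -> [6, -8, -8, 0]
Stage 4 (AMPLIFY -1): 6*-1=-6, -8*-1=8, -8*-1=8, 0*-1=0 -> [-6, 8, 8, 0]
Stage 5 (DELAY): [0, -6, 8, 8] = [0, -6, 8, 8] -> [0, -6, 8, 8]
Stage 6 (CLIP -2 8): clip(0,-2,8)=0, clip(-6,-2,8)=-2, clip(8,-2,8)=8, clip(8,-2,8)=8 -> [0, -2, 8, 8]
Output sum: 14

Answer: 14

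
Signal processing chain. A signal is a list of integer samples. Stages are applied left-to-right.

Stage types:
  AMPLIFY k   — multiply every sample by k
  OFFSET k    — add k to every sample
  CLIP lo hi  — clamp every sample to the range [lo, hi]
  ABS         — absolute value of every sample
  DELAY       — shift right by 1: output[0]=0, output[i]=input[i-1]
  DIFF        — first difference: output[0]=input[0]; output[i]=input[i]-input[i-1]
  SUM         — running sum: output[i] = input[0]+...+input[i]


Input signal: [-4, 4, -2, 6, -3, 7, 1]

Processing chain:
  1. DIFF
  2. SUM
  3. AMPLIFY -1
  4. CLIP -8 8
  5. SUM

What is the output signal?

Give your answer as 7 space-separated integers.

Input: [-4, 4, -2, 6, -3, 7, 1]
Stage 1 (DIFF): s[0]=-4, 4--4=8, -2-4=-6, 6--2=8, -3-6=-9, 7--3=10, 1-7=-6 -> [-4, 8, -6, 8, -9, 10, -6]
Stage 2 (SUM): sum[0..0]=-4, sum[0..1]=4, sum[0..2]=-2, sum[0..3]=6, sum[0..4]=-3, sum[0..5]=7, sum[0..6]=1 -> [-4, 4, -2, 6, -3, 7, 1]
Stage 3 (AMPLIFY -1): -4*-1=4, 4*-1=-4, -2*-1=2, 6*-1=-6, -3*-1=3, 7*-1=-7, 1*-1=-1 -> [4, -4, 2, -6, 3, -7, -1]
Stage 4 (CLIP -8 8): clip(4,-8,8)=4, clip(-4,-8,8)=-4, clip(2,-8,8)=2, clip(-6,-8,8)=-6, clip(3,-8,8)=3, clip(-7,-8,8)=-7, clip(-1,-8,8)=-1 -> [4, -4, 2, -6, 3, -7, -1]
Stage 5 (SUM): sum[0..0]=4, sum[0..1]=0, sum[0..2]=2, sum[0..3]=-4, sum[0..4]=-1, sum[0..5]=-8, sum[0..6]=-9 -> [4, 0, 2, -4, -1, -8, -9]

Answer: 4 0 2 -4 -1 -8 -9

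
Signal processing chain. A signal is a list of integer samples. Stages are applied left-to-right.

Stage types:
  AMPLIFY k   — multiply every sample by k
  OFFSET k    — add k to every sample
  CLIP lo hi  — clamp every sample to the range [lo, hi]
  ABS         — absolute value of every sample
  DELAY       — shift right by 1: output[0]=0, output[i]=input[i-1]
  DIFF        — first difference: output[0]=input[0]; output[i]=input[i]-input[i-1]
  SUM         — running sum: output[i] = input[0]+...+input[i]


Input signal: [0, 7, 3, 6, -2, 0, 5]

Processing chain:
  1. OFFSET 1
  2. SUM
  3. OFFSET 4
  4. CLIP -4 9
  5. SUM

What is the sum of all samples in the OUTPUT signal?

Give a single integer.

Input: [0, 7, 3, 6, -2, 0, 5]
Stage 1 (OFFSET 1): 0+1=1, 7+1=8, 3+1=4, 6+1=7, -2+1=-1, 0+1=1, 5+1=6 -> [1, 8, 4, 7, -1, 1, 6]
Stage 2 (SUM): sum[0..0]=1, sum[0..1]=9, sum[0..2]=13, sum[0..3]=20, sum[0..4]=19, sum[0..5]=20, sum[0..6]=26 -> [1, 9, 13, 20, 19, 20, 26]
Stage 3 (OFFSET 4): 1+4=5, 9+4=13, 13+4=17, 20+4=24, 19+4=23, 20+4=24, 26+4=30 -> [5, 13, 17, 24, 23, 24, 30]
Stage 4 (CLIP -4 9): clip(5,-4,9)=5, clip(13,-4,9)=9, clip(17,-4,9)=9, clip(24,-4,9)=9, clip(23,-4,9)=9, clip(24,-4,9)=9, clip(30,-4,9)=9 -> [5, 9, 9, 9, 9, 9, 9]
Stage 5 (SUM): sum[0..0]=5, sum[0..1]=14, sum[0..2]=23, sum[0..3]=32, sum[0..4]=41, sum[0..5]=50, sum[0..6]=59 -> [5, 14, 23, 32, 41, 50, 59]
Output sum: 224

Answer: 224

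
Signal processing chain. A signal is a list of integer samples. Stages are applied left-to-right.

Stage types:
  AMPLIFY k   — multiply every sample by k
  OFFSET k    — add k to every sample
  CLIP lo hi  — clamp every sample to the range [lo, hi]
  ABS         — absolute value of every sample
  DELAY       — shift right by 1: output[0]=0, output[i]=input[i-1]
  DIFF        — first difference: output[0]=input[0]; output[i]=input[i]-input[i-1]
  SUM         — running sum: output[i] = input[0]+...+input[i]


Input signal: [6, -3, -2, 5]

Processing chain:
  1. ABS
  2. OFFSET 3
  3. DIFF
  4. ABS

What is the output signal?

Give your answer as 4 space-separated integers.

Input: [6, -3, -2, 5]
Stage 1 (ABS): |6|=6, |-3|=3, |-2|=2, |5|=5 -> [6, 3, 2, 5]
Stage 2 (OFFSET 3): 6+3=9, 3+3=6, 2+3=5, 5+3=8 -> [9, 6, 5, 8]
Stage 3 (DIFF): s[0]=9, 6-9=-3, 5-6=-1, 8-5=3 -> [9, -3, -1, 3]
Stage 4 (ABS): |9|=9, |-3|=3, |-1|=1, |3|=3 -> [9, 3, 1, 3]

Answer: 9 3 1 3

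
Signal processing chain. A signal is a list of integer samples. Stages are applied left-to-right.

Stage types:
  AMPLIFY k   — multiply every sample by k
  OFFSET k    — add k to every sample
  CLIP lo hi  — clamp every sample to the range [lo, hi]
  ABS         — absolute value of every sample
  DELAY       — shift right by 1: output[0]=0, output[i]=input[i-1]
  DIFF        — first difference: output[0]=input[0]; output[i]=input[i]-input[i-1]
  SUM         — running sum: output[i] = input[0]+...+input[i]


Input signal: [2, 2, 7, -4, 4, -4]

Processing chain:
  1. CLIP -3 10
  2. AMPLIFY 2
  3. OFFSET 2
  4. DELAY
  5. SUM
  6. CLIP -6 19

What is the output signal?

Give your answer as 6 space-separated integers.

Answer: 0 6 12 19 19 19

Derivation:
Input: [2, 2, 7, -4, 4, -4]
Stage 1 (CLIP -3 10): clip(2,-3,10)=2, clip(2,-3,10)=2, clip(7,-3,10)=7, clip(-4,-3,10)=-3, clip(4,-3,10)=4, clip(-4,-3,10)=-3 -> [2, 2, 7, -3, 4, -3]
Stage 2 (AMPLIFY 2): 2*2=4, 2*2=4, 7*2=14, -3*2=-6, 4*2=8, -3*2=-6 -> [4, 4, 14, -6, 8, -6]
Stage 3 (OFFSET 2): 4+2=6, 4+2=6, 14+2=16, -6+2=-4, 8+2=10, -6+2=-4 -> [6, 6, 16, -4, 10, -4]
Stage 4 (DELAY): [0, 6, 6, 16, -4, 10] = [0, 6, 6, 16, -4, 10] -> [0, 6, 6, 16, -4, 10]
Stage 5 (SUM): sum[0..0]=0, sum[0..1]=6, sum[0..2]=12, sum[0..3]=28, sum[0..4]=24, sum[0..5]=34 -> [0, 6, 12, 28, 24, 34]
Stage 6 (CLIP -6 19): clip(0,-6,19)=0, clip(6,-6,19)=6, clip(12,-6,19)=12, clip(28,-6,19)=19, clip(24,-6,19)=19, clip(34,-6,19)=19 -> [0, 6, 12, 19, 19, 19]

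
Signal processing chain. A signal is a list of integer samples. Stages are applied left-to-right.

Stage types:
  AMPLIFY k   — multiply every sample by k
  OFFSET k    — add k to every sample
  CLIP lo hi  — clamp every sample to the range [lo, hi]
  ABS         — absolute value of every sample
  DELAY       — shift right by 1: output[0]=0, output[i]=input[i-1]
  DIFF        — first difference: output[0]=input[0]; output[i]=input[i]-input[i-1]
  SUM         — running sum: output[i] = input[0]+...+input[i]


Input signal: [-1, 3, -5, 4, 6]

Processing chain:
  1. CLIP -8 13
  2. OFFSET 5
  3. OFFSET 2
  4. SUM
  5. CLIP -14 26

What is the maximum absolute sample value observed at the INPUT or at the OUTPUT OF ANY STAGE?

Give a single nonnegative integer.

Input: [-1, 3, -5, 4, 6] (max |s|=6)
Stage 1 (CLIP -8 13): clip(-1,-8,13)=-1, clip(3,-8,13)=3, clip(-5,-8,13)=-5, clip(4,-8,13)=4, clip(6,-8,13)=6 -> [-1, 3, -5, 4, 6] (max |s|=6)
Stage 2 (OFFSET 5): -1+5=4, 3+5=8, -5+5=0, 4+5=9, 6+5=11 -> [4, 8, 0, 9, 11] (max |s|=11)
Stage 3 (OFFSET 2): 4+2=6, 8+2=10, 0+2=2, 9+2=11, 11+2=13 -> [6, 10, 2, 11, 13] (max |s|=13)
Stage 4 (SUM): sum[0..0]=6, sum[0..1]=16, sum[0..2]=18, sum[0..3]=29, sum[0..4]=42 -> [6, 16, 18, 29, 42] (max |s|=42)
Stage 5 (CLIP -14 26): clip(6,-14,26)=6, clip(16,-14,26)=16, clip(18,-14,26)=18, clip(29,-14,26)=26, clip(42,-14,26)=26 -> [6, 16, 18, 26, 26] (max |s|=26)
Overall max amplitude: 42

Answer: 42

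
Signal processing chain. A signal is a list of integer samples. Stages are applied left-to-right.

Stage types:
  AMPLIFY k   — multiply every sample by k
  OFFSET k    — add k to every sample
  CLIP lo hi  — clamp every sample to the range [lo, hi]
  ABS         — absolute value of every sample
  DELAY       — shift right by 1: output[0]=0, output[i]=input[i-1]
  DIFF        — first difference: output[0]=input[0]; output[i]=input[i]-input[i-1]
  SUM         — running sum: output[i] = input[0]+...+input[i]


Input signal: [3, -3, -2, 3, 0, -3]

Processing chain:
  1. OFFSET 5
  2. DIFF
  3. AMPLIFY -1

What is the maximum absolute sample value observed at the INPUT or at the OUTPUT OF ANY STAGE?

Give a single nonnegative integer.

Input: [3, -3, -2, 3, 0, -3] (max |s|=3)
Stage 1 (OFFSET 5): 3+5=8, -3+5=2, -2+5=3, 3+5=8, 0+5=5, -3+5=2 -> [8, 2, 3, 8, 5, 2] (max |s|=8)
Stage 2 (DIFF): s[0]=8, 2-8=-6, 3-2=1, 8-3=5, 5-8=-3, 2-5=-3 -> [8, -6, 1, 5, -3, -3] (max |s|=8)
Stage 3 (AMPLIFY -1): 8*-1=-8, -6*-1=6, 1*-1=-1, 5*-1=-5, -3*-1=3, -3*-1=3 -> [-8, 6, -1, -5, 3, 3] (max |s|=8)
Overall max amplitude: 8

Answer: 8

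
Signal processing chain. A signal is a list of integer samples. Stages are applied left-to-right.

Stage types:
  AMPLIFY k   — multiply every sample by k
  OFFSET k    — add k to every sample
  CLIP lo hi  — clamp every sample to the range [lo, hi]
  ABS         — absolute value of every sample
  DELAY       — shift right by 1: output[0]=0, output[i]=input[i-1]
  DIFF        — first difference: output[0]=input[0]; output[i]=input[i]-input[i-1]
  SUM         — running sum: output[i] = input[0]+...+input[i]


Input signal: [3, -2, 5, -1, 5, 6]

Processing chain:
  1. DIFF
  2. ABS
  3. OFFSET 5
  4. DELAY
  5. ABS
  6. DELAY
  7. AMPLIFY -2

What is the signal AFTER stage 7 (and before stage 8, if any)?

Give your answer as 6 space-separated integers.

Answer: 0 0 -16 -20 -24 -22

Derivation:
Input: [3, -2, 5, -1, 5, 6]
Stage 1 (DIFF): s[0]=3, -2-3=-5, 5--2=7, -1-5=-6, 5--1=6, 6-5=1 -> [3, -5, 7, -6, 6, 1]
Stage 2 (ABS): |3|=3, |-5|=5, |7|=7, |-6|=6, |6|=6, |1|=1 -> [3, 5, 7, 6, 6, 1]
Stage 3 (OFFSET 5): 3+5=8, 5+5=10, 7+5=12, 6+5=11, 6+5=11, 1+5=6 -> [8, 10, 12, 11, 11, 6]
Stage 4 (DELAY): [0, 8, 10, 12, 11, 11] = [0, 8, 10, 12, 11, 11] -> [0, 8, 10, 12, 11, 11]
Stage 5 (ABS): |0|=0, |8|=8, |10|=10, |12|=12, |11|=11, |11|=11 -> [0, 8, 10, 12, 11, 11]
Stage 6 (DELAY): [0, 0, 8, 10, 12, 11] = [0, 0, 8, 10, 12, 11] -> [0, 0, 8, 10, 12, 11]
Stage 7 (AMPLIFY -2): 0*-2=0, 0*-2=0, 8*-2=-16, 10*-2=-20, 12*-2=-24, 11*-2=-22 -> [0, 0, -16, -20, -24, -22]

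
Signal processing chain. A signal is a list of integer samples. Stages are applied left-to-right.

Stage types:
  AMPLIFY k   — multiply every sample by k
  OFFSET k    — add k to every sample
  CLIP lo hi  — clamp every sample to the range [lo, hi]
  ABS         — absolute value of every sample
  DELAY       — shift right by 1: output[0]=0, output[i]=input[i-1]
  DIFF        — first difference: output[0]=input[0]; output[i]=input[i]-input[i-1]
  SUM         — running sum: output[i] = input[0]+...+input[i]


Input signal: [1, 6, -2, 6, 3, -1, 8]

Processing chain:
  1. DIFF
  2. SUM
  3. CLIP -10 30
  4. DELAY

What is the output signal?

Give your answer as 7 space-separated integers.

Answer: 0 1 6 -2 6 3 -1

Derivation:
Input: [1, 6, -2, 6, 3, -1, 8]
Stage 1 (DIFF): s[0]=1, 6-1=5, -2-6=-8, 6--2=8, 3-6=-3, -1-3=-4, 8--1=9 -> [1, 5, -8, 8, -3, -4, 9]
Stage 2 (SUM): sum[0..0]=1, sum[0..1]=6, sum[0..2]=-2, sum[0..3]=6, sum[0..4]=3, sum[0..5]=-1, sum[0..6]=8 -> [1, 6, -2, 6, 3, -1, 8]
Stage 3 (CLIP -10 30): clip(1,-10,30)=1, clip(6,-10,30)=6, clip(-2,-10,30)=-2, clip(6,-10,30)=6, clip(3,-10,30)=3, clip(-1,-10,30)=-1, clip(8,-10,30)=8 -> [1, 6, -2, 6, 3, -1, 8]
Stage 4 (DELAY): [0, 1, 6, -2, 6, 3, -1] = [0, 1, 6, -2, 6, 3, -1] -> [0, 1, 6, -2, 6, 3, -1]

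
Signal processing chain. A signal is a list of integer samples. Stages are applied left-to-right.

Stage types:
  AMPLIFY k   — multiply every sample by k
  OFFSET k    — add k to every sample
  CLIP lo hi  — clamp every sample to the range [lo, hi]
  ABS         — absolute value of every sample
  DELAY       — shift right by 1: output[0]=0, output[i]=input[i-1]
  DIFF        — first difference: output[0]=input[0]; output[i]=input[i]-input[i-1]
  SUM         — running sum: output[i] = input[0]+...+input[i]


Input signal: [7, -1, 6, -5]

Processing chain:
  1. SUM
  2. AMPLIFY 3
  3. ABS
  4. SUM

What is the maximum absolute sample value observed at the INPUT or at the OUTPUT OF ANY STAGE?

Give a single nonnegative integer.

Input: [7, -1, 6, -5] (max |s|=7)
Stage 1 (SUM): sum[0..0]=7, sum[0..1]=6, sum[0..2]=12, sum[0..3]=7 -> [7, 6, 12, 7] (max |s|=12)
Stage 2 (AMPLIFY 3): 7*3=21, 6*3=18, 12*3=36, 7*3=21 -> [21, 18, 36, 21] (max |s|=36)
Stage 3 (ABS): |21|=21, |18|=18, |36|=36, |21|=21 -> [21, 18, 36, 21] (max |s|=36)
Stage 4 (SUM): sum[0..0]=21, sum[0..1]=39, sum[0..2]=75, sum[0..3]=96 -> [21, 39, 75, 96] (max |s|=96)
Overall max amplitude: 96

Answer: 96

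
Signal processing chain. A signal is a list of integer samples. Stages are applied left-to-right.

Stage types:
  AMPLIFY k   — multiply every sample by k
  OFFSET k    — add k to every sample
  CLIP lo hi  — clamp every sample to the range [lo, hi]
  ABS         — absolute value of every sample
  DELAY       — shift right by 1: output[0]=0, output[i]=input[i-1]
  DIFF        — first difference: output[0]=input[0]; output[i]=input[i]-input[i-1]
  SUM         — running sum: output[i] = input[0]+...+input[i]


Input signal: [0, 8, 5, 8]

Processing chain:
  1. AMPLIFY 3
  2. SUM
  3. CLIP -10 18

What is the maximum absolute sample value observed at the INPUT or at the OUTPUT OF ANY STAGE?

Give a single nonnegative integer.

Input: [0, 8, 5, 8] (max |s|=8)
Stage 1 (AMPLIFY 3): 0*3=0, 8*3=24, 5*3=15, 8*3=24 -> [0, 24, 15, 24] (max |s|=24)
Stage 2 (SUM): sum[0..0]=0, sum[0..1]=24, sum[0..2]=39, sum[0..3]=63 -> [0, 24, 39, 63] (max |s|=63)
Stage 3 (CLIP -10 18): clip(0,-10,18)=0, clip(24,-10,18)=18, clip(39,-10,18)=18, clip(63,-10,18)=18 -> [0, 18, 18, 18] (max |s|=18)
Overall max amplitude: 63

Answer: 63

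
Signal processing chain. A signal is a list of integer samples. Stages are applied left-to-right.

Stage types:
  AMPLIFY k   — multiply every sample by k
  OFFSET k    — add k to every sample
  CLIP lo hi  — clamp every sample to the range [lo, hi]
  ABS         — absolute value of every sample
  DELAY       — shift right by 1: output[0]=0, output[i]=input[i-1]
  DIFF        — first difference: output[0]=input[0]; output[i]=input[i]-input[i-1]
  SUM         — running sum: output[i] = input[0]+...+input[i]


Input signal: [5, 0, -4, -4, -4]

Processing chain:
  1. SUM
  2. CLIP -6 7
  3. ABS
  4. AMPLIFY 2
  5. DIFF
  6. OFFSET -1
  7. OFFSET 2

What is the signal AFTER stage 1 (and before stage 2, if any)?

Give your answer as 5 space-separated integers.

Input: [5, 0, -4, -4, -4]
Stage 1 (SUM): sum[0..0]=5, sum[0..1]=5, sum[0..2]=1, sum[0..3]=-3, sum[0..4]=-7 -> [5, 5, 1, -3, -7]

Answer: 5 5 1 -3 -7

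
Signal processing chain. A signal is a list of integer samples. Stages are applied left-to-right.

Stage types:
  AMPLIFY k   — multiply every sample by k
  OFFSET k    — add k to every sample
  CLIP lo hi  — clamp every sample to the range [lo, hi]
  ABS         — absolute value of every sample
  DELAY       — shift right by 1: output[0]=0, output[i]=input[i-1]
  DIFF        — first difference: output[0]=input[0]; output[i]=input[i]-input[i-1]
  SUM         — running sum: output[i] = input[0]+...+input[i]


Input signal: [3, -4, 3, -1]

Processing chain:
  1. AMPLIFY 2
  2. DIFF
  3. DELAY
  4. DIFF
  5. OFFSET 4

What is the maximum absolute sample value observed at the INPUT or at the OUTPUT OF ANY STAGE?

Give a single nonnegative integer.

Input: [3, -4, 3, -1] (max |s|=4)
Stage 1 (AMPLIFY 2): 3*2=6, -4*2=-8, 3*2=6, -1*2=-2 -> [6, -8, 6, -2] (max |s|=8)
Stage 2 (DIFF): s[0]=6, -8-6=-14, 6--8=14, -2-6=-8 -> [6, -14, 14, -8] (max |s|=14)
Stage 3 (DELAY): [0, 6, -14, 14] = [0, 6, -14, 14] -> [0, 6, -14, 14] (max |s|=14)
Stage 4 (DIFF): s[0]=0, 6-0=6, -14-6=-20, 14--14=28 -> [0, 6, -20, 28] (max |s|=28)
Stage 5 (OFFSET 4): 0+4=4, 6+4=10, -20+4=-16, 28+4=32 -> [4, 10, -16, 32] (max |s|=32)
Overall max amplitude: 32

Answer: 32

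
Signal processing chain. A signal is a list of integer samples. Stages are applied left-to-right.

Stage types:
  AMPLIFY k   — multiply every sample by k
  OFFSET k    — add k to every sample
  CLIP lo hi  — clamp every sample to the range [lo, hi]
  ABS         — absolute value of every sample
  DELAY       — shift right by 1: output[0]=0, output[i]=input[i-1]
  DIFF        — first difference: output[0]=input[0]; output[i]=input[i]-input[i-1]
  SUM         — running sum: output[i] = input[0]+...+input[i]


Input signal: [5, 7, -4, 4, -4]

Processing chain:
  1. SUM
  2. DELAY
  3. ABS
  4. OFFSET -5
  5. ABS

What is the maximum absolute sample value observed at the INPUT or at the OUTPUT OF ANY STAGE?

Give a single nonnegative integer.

Answer: 12

Derivation:
Input: [5, 7, -4, 4, -4] (max |s|=7)
Stage 1 (SUM): sum[0..0]=5, sum[0..1]=12, sum[0..2]=8, sum[0..3]=12, sum[0..4]=8 -> [5, 12, 8, 12, 8] (max |s|=12)
Stage 2 (DELAY): [0, 5, 12, 8, 12] = [0, 5, 12, 8, 12] -> [0, 5, 12, 8, 12] (max |s|=12)
Stage 3 (ABS): |0|=0, |5|=5, |12|=12, |8|=8, |12|=12 -> [0, 5, 12, 8, 12] (max |s|=12)
Stage 4 (OFFSET -5): 0+-5=-5, 5+-5=0, 12+-5=7, 8+-5=3, 12+-5=7 -> [-5, 0, 7, 3, 7] (max |s|=7)
Stage 5 (ABS): |-5|=5, |0|=0, |7|=7, |3|=3, |7|=7 -> [5, 0, 7, 3, 7] (max |s|=7)
Overall max amplitude: 12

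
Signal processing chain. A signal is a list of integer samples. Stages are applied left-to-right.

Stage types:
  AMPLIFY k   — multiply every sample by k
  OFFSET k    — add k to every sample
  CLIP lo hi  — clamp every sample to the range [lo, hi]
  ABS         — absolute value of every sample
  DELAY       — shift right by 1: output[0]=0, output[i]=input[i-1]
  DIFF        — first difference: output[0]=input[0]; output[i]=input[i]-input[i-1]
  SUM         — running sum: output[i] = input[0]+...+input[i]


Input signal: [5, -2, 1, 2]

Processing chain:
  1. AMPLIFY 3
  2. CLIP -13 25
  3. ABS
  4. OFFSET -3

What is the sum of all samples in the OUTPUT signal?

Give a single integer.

Input: [5, -2, 1, 2]
Stage 1 (AMPLIFY 3): 5*3=15, -2*3=-6, 1*3=3, 2*3=6 -> [15, -6, 3, 6]
Stage 2 (CLIP -13 25): clip(15,-13,25)=15, clip(-6,-13,25)=-6, clip(3,-13,25)=3, clip(6,-13,25)=6 -> [15, -6, 3, 6]
Stage 3 (ABS): |15|=15, |-6|=6, |3|=3, |6|=6 -> [15, 6, 3, 6]
Stage 4 (OFFSET -3): 15+-3=12, 6+-3=3, 3+-3=0, 6+-3=3 -> [12, 3, 0, 3]
Output sum: 18

Answer: 18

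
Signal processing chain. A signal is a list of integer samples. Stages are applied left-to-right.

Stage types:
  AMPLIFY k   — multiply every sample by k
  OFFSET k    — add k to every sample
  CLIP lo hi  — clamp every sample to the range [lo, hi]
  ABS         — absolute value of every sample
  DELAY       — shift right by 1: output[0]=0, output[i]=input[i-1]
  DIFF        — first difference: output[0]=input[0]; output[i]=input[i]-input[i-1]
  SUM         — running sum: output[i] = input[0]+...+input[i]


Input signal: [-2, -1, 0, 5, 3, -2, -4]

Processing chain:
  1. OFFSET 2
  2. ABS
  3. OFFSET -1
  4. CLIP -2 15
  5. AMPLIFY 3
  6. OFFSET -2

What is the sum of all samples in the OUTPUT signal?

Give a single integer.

Input: [-2, -1, 0, 5, 3, -2, -4]
Stage 1 (OFFSET 2): -2+2=0, -1+2=1, 0+2=2, 5+2=7, 3+2=5, -2+2=0, -4+2=-2 -> [0, 1, 2, 7, 5, 0, -2]
Stage 2 (ABS): |0|=0, |1|=1, |2|=2, |7|=7, |5|=5, |0|=0, |-2|=2 -> [0, 1, 2, 7, 5, 0, 2]
Stage 3 (OFFSET -1): 0+-1=-1, 1+-1=0, 2+-1=1, 7+-1=6, 5+-1=4, 0+-1=-1, 2+-1=1 -> [-1, 0, 1, 6, 4, -1, 1]
Stage 4 (CLIP -2 15): clip(-1,-2,15)=-1, clip(0,-2,15)=0, clip(1,-2,15)=1, clip(6,-2,15)=6, clip(4,-2,15)=4, clip(-1,-2,15)=-1, clip(1,-2,15)=1 -> [-1, 0, 1, 6, 4, -1, 1]
Stage 5 (AMPLIFY 3): -1*3=-3, 0*3=0, 1*3=3, 6*3=18, 4*3=12, -1*3=-3, 1*3=3 -> [-3, 0, 3, 18, 12, -3, 3]
Stage 6 (OFFSET -2): -3+-2=-5, 0+-2=-2, 3+-2=1, 18+-2=16, 12+-2=10, -3+-2=-5, 3+-2=1 -> [-5, -2, 1, 16, 10, -5, 1]
Output sum: 16

Answer: 16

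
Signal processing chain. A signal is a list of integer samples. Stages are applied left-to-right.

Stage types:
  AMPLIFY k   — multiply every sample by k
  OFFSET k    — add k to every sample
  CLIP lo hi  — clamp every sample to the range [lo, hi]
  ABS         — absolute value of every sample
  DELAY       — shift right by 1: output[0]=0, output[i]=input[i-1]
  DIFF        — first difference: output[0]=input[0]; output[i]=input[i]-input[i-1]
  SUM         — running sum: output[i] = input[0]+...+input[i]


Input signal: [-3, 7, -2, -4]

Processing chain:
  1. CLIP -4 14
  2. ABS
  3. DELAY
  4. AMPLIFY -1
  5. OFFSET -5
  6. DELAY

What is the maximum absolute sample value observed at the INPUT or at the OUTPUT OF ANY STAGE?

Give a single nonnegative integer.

Answer: 12

Derivation:
Input: [-3, 7, -2, -4] (max |s|=7)
Stage 1 (CLIP -4 14): clip(-3,-4,14)=-3, clip(7,-4,14)=7, clip(-2,-4,14)=-2, clip(-4,-4,14)=-4 -> [-3, 7, -2, -4] (max |s|=7)
Stage 2 (ABS): |-3|=3, |7|=7, |-2|=2, |-4|=4 -> [3, 7, 2, 4] (max |s|=7)
Stage 3 (DELAY): [0, 3, 7, 2] = [0, 3, 7, 2] -> [0, 3, 7, 2] (max |s|=7)
Stage 4 (AMPLIFY -1): 0*-1=0, 3*-1=-3, 7*-1=-7, 2*-1=-2 -> [0, -3, -7, -2] (max |s|=7)
Stage 5 (OFFSET -5): 0+-5=-5, -3+-5=-8, -7+-5=-12, -2+-5=-7 -> [-5, -8, -12, -7] (max |s|=12)
Stage 6 (DELAY): [0, -5, -8, -12] = [0, -5, -8, -12] -> [0, -5, -8, -12] (max |s|=12)
Overall max amplitude: 12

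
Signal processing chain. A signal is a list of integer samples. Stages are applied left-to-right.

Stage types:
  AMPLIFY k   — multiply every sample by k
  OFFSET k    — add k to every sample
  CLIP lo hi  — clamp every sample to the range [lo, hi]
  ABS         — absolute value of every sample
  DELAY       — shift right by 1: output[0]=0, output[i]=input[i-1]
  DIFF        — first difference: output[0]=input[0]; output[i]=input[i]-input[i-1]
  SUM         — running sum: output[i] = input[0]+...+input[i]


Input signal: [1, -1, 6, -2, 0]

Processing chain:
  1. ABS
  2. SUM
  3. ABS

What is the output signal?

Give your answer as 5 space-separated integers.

Input: [1, -1, 6, -2, 0]
Stage 1 (ABS): |1|=1, |-1|=1, |6|=6, |-2|=2, |0|=0 -> [1, 1, 6, 2, 0]
Stage 2 (SUM): sum[0..0]=1, sum[0..1]=2, sum[0..2]=8, sum[0..3]=10, sum[0..4]=10 -> [1, 2, 8, 10, 10]
Stage 3 (ABS): |1|=1, |2|=2, |8|=8, |10|=10, |10|=10 -> [1, 2, 8, 10, 10]

Answer: 1 2 8 10 10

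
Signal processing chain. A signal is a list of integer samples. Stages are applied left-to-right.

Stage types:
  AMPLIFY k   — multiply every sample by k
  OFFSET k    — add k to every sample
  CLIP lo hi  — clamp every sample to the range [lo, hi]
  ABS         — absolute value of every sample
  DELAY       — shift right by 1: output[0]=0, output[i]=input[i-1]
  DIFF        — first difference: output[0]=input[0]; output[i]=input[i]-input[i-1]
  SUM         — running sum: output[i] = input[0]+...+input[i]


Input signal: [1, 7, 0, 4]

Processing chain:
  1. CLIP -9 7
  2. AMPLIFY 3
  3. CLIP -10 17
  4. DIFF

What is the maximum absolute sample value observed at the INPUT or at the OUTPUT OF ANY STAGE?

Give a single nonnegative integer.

Input: [1, 7, 0, 4] (max |s|=7)
Stage 1 (CLIP -9 7): clip(1,-9,7)=1, clip(7,-9,7)=7, clip(0,-9,7)=0, clip(4,-9,7)=4 -> [1, 7, 0, 4] (max |s|=7)
Stage 2 (AMPLIFY 3): 1*3=3, 7*3=21, 0*3=0, 4*3=12 -> [3, 21, 0, 12] (max |s|=21)
Stage 3 (CLIP -10 17): clip(3,-10,17)=3, clip(21,-10,17)=17, clip(0,-10,17)=0, clip(12,-10,17)=12 -> [3, 17, 0, 12] (max |s|=17)
Stage 4 (DIFF): s[0]=3, 17-3=14, 0-17=-17, 12-0=12 -> [3, 14, -17, 12] (max |s|=17)
Overall max amplitude: 21

Answer: 21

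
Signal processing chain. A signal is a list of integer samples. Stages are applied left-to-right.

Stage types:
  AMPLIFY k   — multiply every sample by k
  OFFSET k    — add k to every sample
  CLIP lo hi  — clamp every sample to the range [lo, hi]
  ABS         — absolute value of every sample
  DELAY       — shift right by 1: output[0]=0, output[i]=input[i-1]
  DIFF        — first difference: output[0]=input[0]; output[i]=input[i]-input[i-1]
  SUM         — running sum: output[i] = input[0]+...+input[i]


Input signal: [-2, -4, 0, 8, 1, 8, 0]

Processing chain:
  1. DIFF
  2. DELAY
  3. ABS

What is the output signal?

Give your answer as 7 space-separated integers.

Answer: 0 2 2 4 8 7 7

Derivation:
Input: [-2, -4, 0, 8, 1, 8, 0]
Stage 1 (DIFF): s[0]=-2, -4--2=-2, 0--4=4, 8-0=8, 1-8=-7, 8-1=7, 0-8=-8 -> [-2, -2, 4, 8, -7, 7, -8]
Stage 2 (DELAY): [0, -2, -2, 4, 8, -7, 7] = [0, -2, -2, 4, 8, -7, 7] -> [0, -2, -2, 4, 8, -7, 7]
Stage 3 (ABS): |0|=0, |-2|=2, |-2|=2, |4|=4, |8|=8, |-7|=7, |7|=7 -> [0, 2, 2, 4, 8, 7, 7]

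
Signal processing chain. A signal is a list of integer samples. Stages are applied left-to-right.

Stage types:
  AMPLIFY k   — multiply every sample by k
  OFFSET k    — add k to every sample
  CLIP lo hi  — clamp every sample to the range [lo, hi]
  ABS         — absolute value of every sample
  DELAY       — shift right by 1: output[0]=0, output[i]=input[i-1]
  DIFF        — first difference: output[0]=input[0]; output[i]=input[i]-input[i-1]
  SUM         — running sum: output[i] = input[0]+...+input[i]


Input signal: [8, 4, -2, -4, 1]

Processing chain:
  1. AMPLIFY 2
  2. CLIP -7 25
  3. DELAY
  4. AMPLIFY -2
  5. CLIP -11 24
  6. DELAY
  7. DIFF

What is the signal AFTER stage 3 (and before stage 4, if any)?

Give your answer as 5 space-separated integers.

Input: [8, 4, -2, -4, 1]
Stage 1 (AMPLIFY 2): 8*2=16, 4*2=8, -2*2=-4, -4*2=-8, 1*2=2 -> [16, 8, -4, -8, 2]
Stage 2 (CLIP -7 25): clip(16,-7,25)=16, clip(8,-7,25)=8, clip(-4,-7,25)=-4, clip(-8,-7,25)=-7, clip(2,-7,25)=2 -> [16, 8, -4, -7, 2]
Stage 3 (DELAY): [0, 16, 8, -4, -7] = [0, 16, 8, -4, -7] -> [0, 16, 8, -4, -7]

Answer: 0 16 8 -4 -7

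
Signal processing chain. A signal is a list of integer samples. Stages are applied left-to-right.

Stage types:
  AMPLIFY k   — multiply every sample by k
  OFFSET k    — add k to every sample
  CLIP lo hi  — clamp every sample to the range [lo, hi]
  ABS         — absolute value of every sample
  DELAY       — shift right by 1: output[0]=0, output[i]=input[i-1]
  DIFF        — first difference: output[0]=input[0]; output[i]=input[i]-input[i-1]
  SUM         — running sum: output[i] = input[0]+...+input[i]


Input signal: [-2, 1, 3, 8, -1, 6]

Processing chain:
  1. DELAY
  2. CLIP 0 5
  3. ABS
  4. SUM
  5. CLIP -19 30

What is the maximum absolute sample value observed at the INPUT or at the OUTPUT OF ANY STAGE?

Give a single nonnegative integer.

Input: [-2, 1, 3, 8, -1, 6] (max |s|=8)
Stage 1 (DELAY): [0, -2, 1, 3, 8, -1] = [0, -2, 1, 3, 8, -1] -> [0, -2, 1, 3, 8, -1] (max |s|=8)
Stage 2 (CLIP 0 5): clip(0,0,5)=0, clip(-2,0,5)=0, clip(1,0,5)=1, clip(3,0,5)=3, clip(8,0,5)=5, clip(-1,0,5)=0 -> [0, 0, 1, 3, 5, 0] (max |s|=5)
Stage 3 (ABS): |0|=0, |0|=0, |1|=1, |3|=3, |5|=5, |0|=0 -> [0, 0, 1, 3, 5, 0] (max |s|=5)
Stage 4 (SUM): sum[0..0]=0, sum[0..1]=0, sum[0..2]=1, sum[0..3]=4, sum[0..4]=9, sum[0..5]=9 -> [0, 0, 1, 4, 9, 9] (max |s|=9)
Stage 5 (CLIP -19 30): clip(0,-19,30)=0, clip(0,-19,30)=0, clip(1,-19,30)=1, clip(4,-19,30)=4, clip(9,-19,30)=9, clip(9,-19,30)=9 -> [0, 0, 1, 4, 9, 9] (max |s|=9)
Overall max amplitude: 9

Answer: 9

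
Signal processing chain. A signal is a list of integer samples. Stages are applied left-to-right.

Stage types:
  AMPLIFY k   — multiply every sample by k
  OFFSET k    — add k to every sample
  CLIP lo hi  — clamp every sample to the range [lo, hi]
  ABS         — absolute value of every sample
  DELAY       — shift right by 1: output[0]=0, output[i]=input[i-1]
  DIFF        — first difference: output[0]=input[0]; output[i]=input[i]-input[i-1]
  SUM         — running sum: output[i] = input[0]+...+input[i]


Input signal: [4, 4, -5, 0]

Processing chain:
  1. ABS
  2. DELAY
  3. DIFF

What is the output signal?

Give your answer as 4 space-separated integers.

Answer: 0 4 0 1

Derivation:
Input: [4, 4, -5, 0]
Stage 1 (ABS): |4|=4, |4|=4, |-5|=5, |0|=0 -> [4, 4, 5, 0]
Stage 2 (DELAY): [0, 4, 4, 5] = [0, 4, 4, 5] -> [0, 4, 4, 5]
Stage 3 (DIFF): s[0]=0, 4-0=4, 4-4=0, 5-4=1 -> [0, 4, 0, 1]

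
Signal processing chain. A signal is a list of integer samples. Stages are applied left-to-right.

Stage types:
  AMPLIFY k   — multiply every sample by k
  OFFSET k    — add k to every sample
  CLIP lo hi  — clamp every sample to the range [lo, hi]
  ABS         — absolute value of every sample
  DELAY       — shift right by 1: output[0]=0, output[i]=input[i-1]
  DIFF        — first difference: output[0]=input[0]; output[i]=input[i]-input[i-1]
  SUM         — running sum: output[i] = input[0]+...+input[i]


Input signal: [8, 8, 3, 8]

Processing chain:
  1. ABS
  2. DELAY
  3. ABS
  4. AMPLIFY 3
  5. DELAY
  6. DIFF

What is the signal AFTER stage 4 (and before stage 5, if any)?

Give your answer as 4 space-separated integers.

Answer: 0 24 24 9

Derivation:
Input: [8, 8, 3, 8]
Stage 1 (ABS): |8|=8, |8|=8, |3|=3, |8|=8 -> [8, 8, 3, 8]
Stage 2 (DELAY): [0, 8, 8, 3] = [0, 8, 8, 3] -> [0, 8, 8, 3]
Stage 3 (ABS): |0|=0, |8|=8, |8|=8, |3|=3 -> [0, 8, 8, 3]
Stage 4 (AMPLIFY 3): 0*3=0, 8*3=24, 8*3=24, 3*3=9 -> [0, 24, 24, 9]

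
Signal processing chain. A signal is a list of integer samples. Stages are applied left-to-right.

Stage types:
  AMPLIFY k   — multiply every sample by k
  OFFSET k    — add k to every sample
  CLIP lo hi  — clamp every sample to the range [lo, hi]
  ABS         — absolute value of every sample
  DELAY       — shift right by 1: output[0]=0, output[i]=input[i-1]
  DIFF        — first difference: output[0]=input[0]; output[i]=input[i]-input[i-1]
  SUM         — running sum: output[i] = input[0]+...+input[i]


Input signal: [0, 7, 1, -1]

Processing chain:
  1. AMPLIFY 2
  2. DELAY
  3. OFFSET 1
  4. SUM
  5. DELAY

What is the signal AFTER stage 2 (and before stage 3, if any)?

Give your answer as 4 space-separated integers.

Input: [0, 7, 1, -1]
Stage 1 (AMPLIFY 2): 0*2=0, 7*2=14, 1*2=2, -1*2=-2 -> [0, 14, 2, -2]
Stage 2 (DELAY): [0, 0, 14, 2] = [0, 0, 14, 2] -> [0, 0, 14, 2]

Answer: 0 0 14 2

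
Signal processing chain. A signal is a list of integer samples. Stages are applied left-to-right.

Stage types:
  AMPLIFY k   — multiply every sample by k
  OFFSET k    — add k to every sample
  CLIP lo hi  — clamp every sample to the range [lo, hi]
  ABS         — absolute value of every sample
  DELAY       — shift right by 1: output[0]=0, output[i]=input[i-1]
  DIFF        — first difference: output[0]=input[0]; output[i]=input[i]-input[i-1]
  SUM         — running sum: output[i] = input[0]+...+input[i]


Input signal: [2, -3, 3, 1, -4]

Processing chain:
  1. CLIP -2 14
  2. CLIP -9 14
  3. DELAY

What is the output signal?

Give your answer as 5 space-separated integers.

Input: [2, -3, 3, 1, -4]
Stage 1 (CLIP -2 14): clip(2,-2,14)=2, clip(-3,-2,14)=-2, clip(3,-2,14)=3, clip(1,-2,14)=1, clip(-4,-2,14)=-2 -> [2, -2, 3, 1, -2]
Stage 2 (CLIP -9 14): clip(2,-9,14)=2, clip(-2,-9,14)=-2, clip(3,-9,14)=3, clip(1,-9,14)=1, clip(-2,-9,14)=-2 -> [2, -2, 3, 1, -2]
Stage 3 (DELAY): [0, 2, -2, 3, 1] = [0, 2, -2, 3, 1] -> [0, 2, -2, 3, 1]

Answer: 0 2 -2 3 1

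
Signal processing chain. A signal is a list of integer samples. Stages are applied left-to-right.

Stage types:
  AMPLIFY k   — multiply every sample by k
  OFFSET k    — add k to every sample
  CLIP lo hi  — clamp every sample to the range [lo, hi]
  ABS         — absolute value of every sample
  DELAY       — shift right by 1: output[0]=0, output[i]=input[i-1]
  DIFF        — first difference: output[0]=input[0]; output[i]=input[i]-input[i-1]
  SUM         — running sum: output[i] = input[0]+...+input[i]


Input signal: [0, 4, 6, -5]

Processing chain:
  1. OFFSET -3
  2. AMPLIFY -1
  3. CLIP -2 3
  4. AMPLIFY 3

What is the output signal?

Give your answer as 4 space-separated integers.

Input: [0, 4, 6, -5]
Stage 1 (OFFSET -3): 0+-3=-3, 4+-3=1, 6+-3=3, -5+-3=-8 -> [-3, 1, 3, -8]
Stage 2 (AMPLIFY -1): -3*-1=3, 1*-1=-1, 3*-1=-3, -8*-1=8 -> [3, -1, -3, 8]
Stage 3 (CLIP -2 3): clip(3,-2,3)=3, clip(-1,-2,3)=-1, clip(-3,-2,3)=-2, clip(8,-2,3)=3 -> [3, -1, -2, 3]
Stage 4 (AMPLIFY 3): 3*3=9, -1*3=-3, -2*3=-6, 3*3=9 -> [9, -3, -6, 9]

Answer: 9 -3 -6 9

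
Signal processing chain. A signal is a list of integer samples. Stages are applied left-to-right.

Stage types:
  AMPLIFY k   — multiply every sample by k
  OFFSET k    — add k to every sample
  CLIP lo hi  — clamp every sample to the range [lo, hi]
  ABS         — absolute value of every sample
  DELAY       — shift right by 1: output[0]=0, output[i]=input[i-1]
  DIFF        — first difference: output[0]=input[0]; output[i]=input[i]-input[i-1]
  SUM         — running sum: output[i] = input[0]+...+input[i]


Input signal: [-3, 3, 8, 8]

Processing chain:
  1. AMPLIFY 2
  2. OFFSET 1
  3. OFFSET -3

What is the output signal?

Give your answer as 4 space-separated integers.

Answer: -8 4 14 14

Derivation:
Input: [-3, 3, 8, 8]
Stage 1 (AMPLIFY 2): -3*2=-6, 3*2=6, 8*2=16, 8*2=16 -> [-6, 6, 16, 16]
Stage 2 (OFFSET 1): -6+1=-5, 6+1=7, 16+1=17, 16+1=17 -> [-5, 7, 17, 17]
Stage 3 (OFFSET -3): -5+-3=-8, 7+-3=4, 17+-3=14, 17+-3=14 -> [-8, 4, 14, 14]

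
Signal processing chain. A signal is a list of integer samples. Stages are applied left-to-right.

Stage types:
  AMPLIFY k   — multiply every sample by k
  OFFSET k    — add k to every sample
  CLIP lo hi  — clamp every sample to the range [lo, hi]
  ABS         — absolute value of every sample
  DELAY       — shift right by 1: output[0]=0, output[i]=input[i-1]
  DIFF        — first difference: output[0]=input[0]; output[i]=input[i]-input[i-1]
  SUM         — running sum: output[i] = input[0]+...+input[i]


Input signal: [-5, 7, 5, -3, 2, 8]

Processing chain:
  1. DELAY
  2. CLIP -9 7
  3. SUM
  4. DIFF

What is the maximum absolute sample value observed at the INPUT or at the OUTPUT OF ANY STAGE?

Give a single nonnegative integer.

Answer: 8

Derivation:
Input: [-5, 7, 5, -3, 2, 8] (max |s|=8)
Stage 1 (DELAY): [0, -5, 7, 5, -3, 2] = [0, -5, 7, 5, -3, 2] -> [0, -5, 7, 5, -3, 2] (max |s|=7)
Stage 2 (CLIP -9 7): clip(0,-9,7)=0, clip(-5,-9,7)=-5, clip(7,-9,7)=7, clip(5,-9,7)=5, clip(-3,-9,7)=-3, clip(2,-9,7)=2 -> [0, -5, 7, 5, -3, 2] (max |s|=7)
Stage 3 (SUM): sum[0..0]=0, sum[0..1]=-5, sum[0..2]=2, sum[0..3]=7, sum[0..4]=4, sum[0..5]=6 -> [0, -5, 2, 7, 4, 6] (max |s|=7)
Stage 4 (DIFF): s[0]=0, -5-0=-5, 2--5=7, 7-2=5, 4-7=-3, 6-4=2 -> [0, -5, 7, 5, -3, 2] (max |s|=7)
Overall max amplitude: 8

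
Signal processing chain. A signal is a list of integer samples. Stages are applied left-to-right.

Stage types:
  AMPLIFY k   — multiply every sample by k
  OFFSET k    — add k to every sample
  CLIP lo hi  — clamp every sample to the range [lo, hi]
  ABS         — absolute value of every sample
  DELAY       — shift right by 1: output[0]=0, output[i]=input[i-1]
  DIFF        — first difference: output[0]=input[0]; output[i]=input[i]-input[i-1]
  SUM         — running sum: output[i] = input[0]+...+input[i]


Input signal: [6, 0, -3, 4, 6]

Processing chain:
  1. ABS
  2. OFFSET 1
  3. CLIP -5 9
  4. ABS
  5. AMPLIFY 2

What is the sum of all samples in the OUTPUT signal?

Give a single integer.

Input: [6, 0, -3, 4, 6]
Stage 1 (ABS): |6|=6, |0|=0, |-3|=3, |4|=4, |6|=6 -> [6, 0, 3, 4, 6]
Stage 2 (OFFSET 1): 6+1=7, 0+1=1, 3+1=4, 4+1=5, 6+1=7 -> [7, 1, 4, 5, 7]
Stage 3 (CLIP -5 9): clip(7,-5,9)=7, clip(1,-5,9)=1, clip(4,-5,9)=4, clip(5,-5,9)=5, clip(7,-5,9)=7 -> [7, 1, 4, 5, 7]
Stage 4 (ABS): |7|=7, |1|=1, |4|=4, |5|=5, |7|=7 -> [7, 1, 4, 5, 7]
Stage 5 (AMPLIFY 2): 7*2=14, 1*2=2, 4*2=8, 5*2=10, 7*2=14 -> [14, 2, 8, 10, 14]
Output sum: 48

Answer: 48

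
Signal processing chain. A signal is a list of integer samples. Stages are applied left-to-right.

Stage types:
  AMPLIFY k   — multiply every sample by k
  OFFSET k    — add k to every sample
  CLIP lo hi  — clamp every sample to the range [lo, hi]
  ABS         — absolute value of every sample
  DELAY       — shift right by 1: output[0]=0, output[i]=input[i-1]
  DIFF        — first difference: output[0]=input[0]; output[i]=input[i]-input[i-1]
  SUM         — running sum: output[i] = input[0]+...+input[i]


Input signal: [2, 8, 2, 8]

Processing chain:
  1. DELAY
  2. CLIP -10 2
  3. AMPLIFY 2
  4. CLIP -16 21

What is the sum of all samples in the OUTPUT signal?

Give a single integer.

Input: [2, 8, 2, 8]
Stage 1 (DELAY): [0, 2, 8, 2] = [0, 2, 8, 2] -> [0, 2, 8, 2]
Stage 2 (CLIP -10 2): clip(0,-10,2)=0, clip(2,-10,2)=2, clip(8,-10,2)=2, clip(2,-10,2)=2 -> [0, 2, 2, 2]
Stage 3 (AMPLIFY 2): 0*2=0, 2*2=4, 2*2=4, 2*2=4 -> [0, 4, 4, 4]
Stage 4 (CLIP -16 21): clip(0,-16,21)=0, clip(4,-16,21)=4, clip(4,-16,21)=4, clip(4,-16,21)=4 -> [0, 4, 4, 4]
Output sum: 12

Answer: 12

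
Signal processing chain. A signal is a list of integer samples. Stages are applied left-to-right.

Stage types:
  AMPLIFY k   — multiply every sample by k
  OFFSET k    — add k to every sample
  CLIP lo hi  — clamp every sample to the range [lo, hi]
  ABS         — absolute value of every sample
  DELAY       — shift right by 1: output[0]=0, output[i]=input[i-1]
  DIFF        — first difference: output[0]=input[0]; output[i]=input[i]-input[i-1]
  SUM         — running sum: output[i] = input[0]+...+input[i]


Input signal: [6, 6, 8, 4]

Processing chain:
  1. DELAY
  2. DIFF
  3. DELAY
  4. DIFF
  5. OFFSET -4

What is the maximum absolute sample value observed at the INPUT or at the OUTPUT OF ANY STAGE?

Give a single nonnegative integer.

Input: [6, 6, 8, 4] (max |s|=8)
Stage 1 (DELAY): [0, 6, 6, 8] = [0, 6, 6, 8] -> [0, 6, 6, 8] (max |s|=8)
Stage 2 (DIFF): s[0]=0, 6-0=6, 6-6=0, 8-6=2 -> [0, 6, 0, 2] (max |s|=6)
Stage 3 (DELAY): [0, 0, 6, 0] = [0, 0, 6, 0] -> [0, 0, 6, 0] (max |s|=6)
Stage 4 (DIFF): s[0]=0, 0-0=0, 6-0=6, 0-6=-6 -> [0, 0, 6, -6] (max |s|=6)
Stage 5 (OFFSET -4): 0+-4=-4, 0+-4=-4, 6+-4=2, -6+-4=-10 -> [-4, -4, 2, -10] (max |s|=10)
Overall max amplitude: 10

Answer: 10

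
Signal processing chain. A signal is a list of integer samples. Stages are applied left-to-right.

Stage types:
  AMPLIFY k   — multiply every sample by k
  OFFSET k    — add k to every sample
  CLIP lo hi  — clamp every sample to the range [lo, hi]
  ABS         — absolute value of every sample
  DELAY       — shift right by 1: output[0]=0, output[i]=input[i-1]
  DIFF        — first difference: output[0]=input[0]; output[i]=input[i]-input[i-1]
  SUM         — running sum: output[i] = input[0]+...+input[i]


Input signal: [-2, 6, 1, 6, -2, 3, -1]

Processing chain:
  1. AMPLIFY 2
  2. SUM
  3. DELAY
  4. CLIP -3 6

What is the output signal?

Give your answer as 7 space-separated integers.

Input: [-2, 6, 1, 6, -2, 3, -1]
Stage 1 (AMPLIFY 2): -2*2=-4, 6*2=12, 1*2=2, 6*2=12, -2*2=-4, 3*2=6, -1*2=-2 -> [-4, 12, 2, 12, -4, 6, -2]
Stage 2 (SUM): sum[0..0]=-4, sum[0..1]=8, sum[0..2]=10, sum[0..3]=22, sum[0..4]=18, sum[0..5]=24, sum[0..6]=22 -> [-4, 8, 10, 22, 18, 24, 22]
Stage 3 (DELAY): [0, -4, 8, 10, 22, 18, 24] = [0, -4, 8, 10, 22, 18, 24] -> [0, -4, 8, 10, 22, 18, 24]
Stage 4 (CLIP -3 6): clip(0,-3,6)=0, clip(-4,-3,6)=-3, clip(8,-3,6)=6, clip(10,-3,6)=6, clip(22,-3,6)=6, clip(18,-3,6)=6, clip(24,-3,6)=6 -> [0, -3, 6, 6, 6, 6, 6]

Answer: 0 -3 6 6 6 6 6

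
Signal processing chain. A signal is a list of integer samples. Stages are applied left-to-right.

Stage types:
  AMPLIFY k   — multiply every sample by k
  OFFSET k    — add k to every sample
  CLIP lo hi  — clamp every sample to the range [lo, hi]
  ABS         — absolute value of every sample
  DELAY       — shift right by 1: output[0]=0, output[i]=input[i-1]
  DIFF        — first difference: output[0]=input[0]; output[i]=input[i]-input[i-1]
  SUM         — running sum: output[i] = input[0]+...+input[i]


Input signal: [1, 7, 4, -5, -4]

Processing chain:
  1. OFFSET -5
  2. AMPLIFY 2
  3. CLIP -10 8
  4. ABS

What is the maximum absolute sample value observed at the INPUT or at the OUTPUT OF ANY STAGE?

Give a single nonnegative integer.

Answer: 20

Derivation:
Input: [1, 7, 4, -5, -4] (max |s|=7)
Stage 1 (OFFSET -5): 1+-5=-4, 7+-5=2, 4+-5=-1, -5+-5=-10, -4+-5=-9 -> [-4, 2, -1, -10, -9] (max |s|=10)
Stage 2 (AMPLIFY 2): -4*2=-8, 2*2=4, -1*2=-2, -10*2=-20, -9*2=-18 -> [-8, 4, -2, -20, -18] (max |s|=20)
Stage 3 (CLIP -10 8): clip(-8,-10,8)=-8, clip(4,-10,8)=4, clip(-2,-10,8)=-2, clip(-20,-10,8)=-10, clip(-18,-10,8)=-10 -> [-8, 4, -2, -10, -10] (max |s|=10)
Stage 4 (ABS): |-8|=8, |4|=4, |-2|=2, |-10|=10, |-10|=10 -> [8, 4, 2, 10, 10] (max |s|=10)
Overall max amplitude: 20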